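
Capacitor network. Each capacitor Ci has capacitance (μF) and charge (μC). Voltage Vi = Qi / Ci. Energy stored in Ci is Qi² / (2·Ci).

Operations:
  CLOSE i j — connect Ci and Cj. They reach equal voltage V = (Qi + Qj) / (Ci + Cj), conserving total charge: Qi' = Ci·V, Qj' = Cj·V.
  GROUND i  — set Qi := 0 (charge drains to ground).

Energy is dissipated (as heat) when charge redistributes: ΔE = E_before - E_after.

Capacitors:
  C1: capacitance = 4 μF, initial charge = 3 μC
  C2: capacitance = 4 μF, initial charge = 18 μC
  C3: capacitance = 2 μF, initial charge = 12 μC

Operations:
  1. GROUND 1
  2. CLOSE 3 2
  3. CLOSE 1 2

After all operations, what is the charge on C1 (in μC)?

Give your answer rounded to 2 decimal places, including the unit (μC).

Answer: 10.00 μC

Derivation:
Initial: C1(4μF, Q=3μC, V=0.75V), C2(4μF, Q=18μC, V=4.50V), C3(2μF, Q=12μC, V=6.00V)
Op 1: GROUND 1: Q1=0; energy lost=1.125
Op 2: CLOSE 3-2: Q_total=30.00, C_total=6.00, V=5.00; Q3=10.00, Q2=20.00; dissipated=1.500
Op 3: CLOSE 1-2: Q_total=20.00, C_total=8.00, V=2.50; Q1=10.00, Q2=10.00; dissipated=25.000
Final charges: Q1=10.00, Q2=10.00, Q3=10.00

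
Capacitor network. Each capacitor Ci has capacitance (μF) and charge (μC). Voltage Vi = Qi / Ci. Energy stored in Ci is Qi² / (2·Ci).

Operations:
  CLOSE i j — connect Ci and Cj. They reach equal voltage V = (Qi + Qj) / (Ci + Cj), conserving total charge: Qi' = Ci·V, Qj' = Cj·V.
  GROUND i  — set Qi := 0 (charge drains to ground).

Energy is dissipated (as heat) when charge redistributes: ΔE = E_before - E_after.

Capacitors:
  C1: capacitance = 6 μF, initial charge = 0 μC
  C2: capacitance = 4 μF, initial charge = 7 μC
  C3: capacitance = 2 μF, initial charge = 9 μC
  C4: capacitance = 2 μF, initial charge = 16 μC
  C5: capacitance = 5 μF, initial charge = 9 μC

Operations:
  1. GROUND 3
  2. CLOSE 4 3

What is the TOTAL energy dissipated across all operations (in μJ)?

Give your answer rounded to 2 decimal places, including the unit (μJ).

Initial: C1(6μF, Q=0μC, V=0.00V), C2(4μF, Q=7μC, V=1.75V), C3(2μF, Q=9μC, V=4.50V), C4(2μF, Q=16μC, V=8.00V), C5(5μF, Q=9μC, V=1.80V)
Op 1: GROUND 3: Q3=0; energy lost=20.250
Op 2: CLOSE 4-3: Q_total=16.00, C_total=4.00, V=4.00; Q4=8.00, Q3=8.00; dissipated=32.000
Total dissipated: 52.250 μJ

Answer: 52.25 μJ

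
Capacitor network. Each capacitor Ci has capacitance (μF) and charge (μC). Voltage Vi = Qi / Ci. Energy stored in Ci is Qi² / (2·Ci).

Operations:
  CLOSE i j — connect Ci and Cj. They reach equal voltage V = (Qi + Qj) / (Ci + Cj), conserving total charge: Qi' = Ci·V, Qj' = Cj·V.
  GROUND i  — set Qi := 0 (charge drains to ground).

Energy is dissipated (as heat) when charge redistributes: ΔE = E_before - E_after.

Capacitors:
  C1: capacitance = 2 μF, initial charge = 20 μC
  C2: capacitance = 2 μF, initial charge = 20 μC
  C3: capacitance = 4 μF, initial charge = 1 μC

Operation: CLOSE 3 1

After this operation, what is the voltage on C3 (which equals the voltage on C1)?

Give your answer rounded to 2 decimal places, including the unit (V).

Answer: 3.50 V

Derivation:
Initial: C1(2μF, Q=20μC, V=10.00V), C2(2μF, Q=20μC, V=10.00V), C3(4μF, Q=1μC, V=0.25V)
Op 1: CLOSE 3-1: Q_total=21.00, C_total=6.00, V=3.50; Q3=14.00, Q1=7.00; dissipated=63.375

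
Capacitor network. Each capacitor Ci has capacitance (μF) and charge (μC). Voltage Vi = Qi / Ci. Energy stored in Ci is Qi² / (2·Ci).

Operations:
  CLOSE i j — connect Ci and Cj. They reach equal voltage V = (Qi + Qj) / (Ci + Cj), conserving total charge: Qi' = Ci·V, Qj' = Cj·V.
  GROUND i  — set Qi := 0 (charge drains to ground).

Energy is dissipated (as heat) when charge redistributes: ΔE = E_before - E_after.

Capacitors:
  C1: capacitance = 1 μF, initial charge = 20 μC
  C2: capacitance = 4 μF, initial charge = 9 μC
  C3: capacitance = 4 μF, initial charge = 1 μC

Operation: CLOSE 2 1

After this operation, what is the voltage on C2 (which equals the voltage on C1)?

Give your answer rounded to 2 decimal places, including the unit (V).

Initial: C1(1μF, Q=20μC, V=20.00V), C2(4μF, Q=9μC, V=2.25V), C3(4μF, Q=1μC, V=0.25V)
Op 1: CLOSE 2-1: Q_total=29.00, C_total=5.00, V=5.80; Q2=23.20, Q1=5.80; dissipated=126.025

Answer: 5.80 V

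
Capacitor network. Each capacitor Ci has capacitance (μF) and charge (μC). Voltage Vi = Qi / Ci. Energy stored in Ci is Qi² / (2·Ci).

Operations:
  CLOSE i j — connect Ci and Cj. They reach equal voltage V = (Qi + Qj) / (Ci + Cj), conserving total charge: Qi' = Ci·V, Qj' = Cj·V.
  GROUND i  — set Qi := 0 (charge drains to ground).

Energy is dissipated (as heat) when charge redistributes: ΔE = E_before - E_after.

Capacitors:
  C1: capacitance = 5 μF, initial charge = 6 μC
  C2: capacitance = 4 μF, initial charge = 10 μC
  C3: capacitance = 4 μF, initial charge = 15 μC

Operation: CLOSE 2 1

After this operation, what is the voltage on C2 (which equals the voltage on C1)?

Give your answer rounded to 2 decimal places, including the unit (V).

Answer: 1.78 V

Derivation:
Initial: C1(5μF, Q=6μC, V=1.20V), C2(4μF, Q=10μC, V=2.50V), C3(4μF, Q=15μC, V=3.75V)
Op 1: CLOSE 2-1: Q_total=16.00, C_total=9.00, V=1.78; Q2=7.11, Q1=8.89; dissipated=1.878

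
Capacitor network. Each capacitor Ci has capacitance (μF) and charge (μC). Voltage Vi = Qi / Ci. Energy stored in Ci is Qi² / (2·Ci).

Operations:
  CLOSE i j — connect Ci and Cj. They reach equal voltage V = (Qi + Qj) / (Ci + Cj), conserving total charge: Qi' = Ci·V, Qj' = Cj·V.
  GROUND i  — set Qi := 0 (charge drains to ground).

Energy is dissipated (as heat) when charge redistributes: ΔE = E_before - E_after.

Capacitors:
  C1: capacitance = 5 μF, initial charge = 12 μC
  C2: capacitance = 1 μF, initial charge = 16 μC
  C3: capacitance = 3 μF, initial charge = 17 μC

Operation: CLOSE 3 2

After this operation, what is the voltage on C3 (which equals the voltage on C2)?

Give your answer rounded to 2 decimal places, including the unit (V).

Answer: 8.25 V

Derivation:
Initial: C1(5μF, Q=12μC, V=2.40V), C2(1μF, Q=16μC, V=16.00V), C3(3μF, Q=17μC, V=5.67V)
Op 1: CLOSE 3-2: Q_total=33.00, C_total=4.00, V=8.25; Q3=24.75, Q2=8.25; dissipated=40.042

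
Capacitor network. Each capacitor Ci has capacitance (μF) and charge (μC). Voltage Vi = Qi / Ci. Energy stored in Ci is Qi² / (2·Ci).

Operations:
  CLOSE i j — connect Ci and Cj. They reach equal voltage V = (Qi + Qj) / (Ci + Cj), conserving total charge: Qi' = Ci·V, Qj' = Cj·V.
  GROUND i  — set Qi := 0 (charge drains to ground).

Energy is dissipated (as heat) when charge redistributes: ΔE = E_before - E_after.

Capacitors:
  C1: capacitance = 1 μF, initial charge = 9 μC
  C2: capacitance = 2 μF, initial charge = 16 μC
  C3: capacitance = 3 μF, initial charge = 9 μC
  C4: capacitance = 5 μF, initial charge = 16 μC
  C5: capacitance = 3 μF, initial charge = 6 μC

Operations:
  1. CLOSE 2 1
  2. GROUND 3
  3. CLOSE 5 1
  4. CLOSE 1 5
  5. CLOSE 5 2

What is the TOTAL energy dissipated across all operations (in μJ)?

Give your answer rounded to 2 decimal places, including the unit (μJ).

Initial: C1(1μF, Q=9μC, V=9.00V), C2(2μF, Q=16μC, V=8.00V), C3(3μF, Q=9μC, V=3.00V), C4(5μF, Q=16μC, V=3.20V), C5(3μF, Q=6μC, V=2.00V)
Op 1: CLOSE 2-1: Q_total=25.00, C_total=3.00, V=8.33; Q2=16.67, Q1=8.33; dissipated=0.333
Op 2: GROUND 3: Q3=0; energy lost=13.500
Op 3: CLOSE 5-1: Q_total=14.33, C_total=4.00, V=3.58; Q5=10.75, Q1=3.58; dissipated=15.042
Op 4: CLOSE 1-5: Q_total=14.33, C_total=4.00, V=3.58; Q1=3.58, Q5=10.75; dissipated=0.000
Op 5: CLOSE 5-2: Q_total=27.42, C_total=5.00, V=5.48; Q5=16.45, Q2=10.97; dissipated=13.537
Total dissipated: 42.413 μJ

Answer: 42.41 μJ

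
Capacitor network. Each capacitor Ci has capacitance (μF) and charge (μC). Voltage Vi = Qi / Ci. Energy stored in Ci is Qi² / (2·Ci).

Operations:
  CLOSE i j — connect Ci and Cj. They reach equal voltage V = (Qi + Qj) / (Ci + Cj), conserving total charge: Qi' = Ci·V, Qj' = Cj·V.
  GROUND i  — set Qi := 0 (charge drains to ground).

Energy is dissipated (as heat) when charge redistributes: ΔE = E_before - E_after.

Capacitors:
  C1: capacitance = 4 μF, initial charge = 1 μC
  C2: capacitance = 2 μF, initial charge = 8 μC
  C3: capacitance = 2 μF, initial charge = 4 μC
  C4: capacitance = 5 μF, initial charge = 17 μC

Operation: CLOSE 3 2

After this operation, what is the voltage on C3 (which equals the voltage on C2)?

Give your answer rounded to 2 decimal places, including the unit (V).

Answer: 3.00 V

Derivation:
Initial: C1(4μF, Q=1μC, V=0.25V), C2(2μF, Q=8μC, V=4.00V), C3(2μF, Q=4μC, V=2.00V), C4(5μF, Q=17μC, V=3.40V)
Op 1: CLOSE 3-2: Q_total=12.00, C_total=4.00, V=3.00; Q3=6.00, Q2=6.00; dissipated=2.000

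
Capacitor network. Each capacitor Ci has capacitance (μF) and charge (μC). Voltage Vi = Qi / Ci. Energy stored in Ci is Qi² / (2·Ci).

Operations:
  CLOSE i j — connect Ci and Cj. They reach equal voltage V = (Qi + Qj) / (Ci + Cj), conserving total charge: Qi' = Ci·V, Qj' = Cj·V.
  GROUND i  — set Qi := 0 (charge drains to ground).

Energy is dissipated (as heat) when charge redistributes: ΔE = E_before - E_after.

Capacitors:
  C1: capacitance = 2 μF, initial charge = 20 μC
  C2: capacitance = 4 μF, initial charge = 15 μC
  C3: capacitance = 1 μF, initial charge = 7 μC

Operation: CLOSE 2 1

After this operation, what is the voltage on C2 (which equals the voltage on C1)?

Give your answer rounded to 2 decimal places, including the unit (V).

Initial: C1(2μF, Q=20μC, V=10.00V), C2(4μF, Q=15μC, V=3.75V), C3(1μF, Q=7μC, V=7.00V)
Op 1: CLOSE 2-1: Q_total=35.00, C_total=6.00, V=5.83; Q2=23.33, Q1=11.67; dissipated=26.042

Answer: 5.83 V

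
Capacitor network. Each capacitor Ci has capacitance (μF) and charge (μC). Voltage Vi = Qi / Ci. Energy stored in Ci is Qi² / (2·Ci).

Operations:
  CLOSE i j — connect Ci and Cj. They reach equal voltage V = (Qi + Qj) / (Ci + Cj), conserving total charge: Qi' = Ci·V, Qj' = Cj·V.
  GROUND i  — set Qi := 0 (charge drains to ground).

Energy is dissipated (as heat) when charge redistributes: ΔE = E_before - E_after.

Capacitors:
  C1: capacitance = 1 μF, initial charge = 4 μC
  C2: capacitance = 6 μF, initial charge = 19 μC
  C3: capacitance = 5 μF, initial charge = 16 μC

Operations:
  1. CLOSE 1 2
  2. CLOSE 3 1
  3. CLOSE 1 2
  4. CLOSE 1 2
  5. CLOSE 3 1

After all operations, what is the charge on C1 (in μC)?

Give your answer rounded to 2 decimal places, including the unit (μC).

Initial: C1(1μF, Q=4μC, V=4.00V), C2(6μF, Q=19μC, V=3.17V), C3(5μF, Q=16μC, V=3.20V)
Op 1: CLOSE 1-2: Q_total=23.00, C_total=7.00, V=3.29; Q1=3.29, Q2=19.71; dissipated=0.298
Op 2: CLOSE 3-1: Q_total=19.29, C_total=6.00, V=3.21; Q3=16.07, Q1=3.21; dissipated=0.003
Op 3: CLOSE 1-2: Q_total=22.93, C_total=7.00, V=3.28; Q1=3.28, Q2=19.65; dissipated=0.002
Op 4: CLOSE 1-2: Q_total=22.93, C_total=7.00, V=3.28; Q1=3.28, Q2=19.65; dissipated=0.000
Op 5: CLOSE 3-1: Q_total=19.35, C_total=6.00, V=3.22; Q3=16.12, Q1=3.22; dissipated=0.002
Final charges: Q1=3.22, Q2=19.65, Q3=16.12

Answer: 3.22 μC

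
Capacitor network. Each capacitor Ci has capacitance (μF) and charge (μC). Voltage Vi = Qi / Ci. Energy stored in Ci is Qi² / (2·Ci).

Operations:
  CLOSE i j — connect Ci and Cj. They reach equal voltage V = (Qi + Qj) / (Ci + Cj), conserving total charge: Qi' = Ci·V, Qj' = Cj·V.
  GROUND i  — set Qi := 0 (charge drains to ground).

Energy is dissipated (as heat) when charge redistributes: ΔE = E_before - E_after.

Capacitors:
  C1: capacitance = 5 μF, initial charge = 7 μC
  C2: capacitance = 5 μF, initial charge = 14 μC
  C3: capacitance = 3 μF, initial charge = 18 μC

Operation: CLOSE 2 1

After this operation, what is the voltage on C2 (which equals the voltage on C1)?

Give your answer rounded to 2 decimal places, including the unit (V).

Initial: C1(5μF, Q=7μC, V=1.40V), C2(5μF, Q=14μC, V=2.80V), C3(3μF, Q=18μC, V=6.00V)
Op 1: CLOSE 2-1: Q_total=21.00, C_total=10.00, V=2.10; Q2=10.50, Q1=10.50; dissipated=2.450

Answer: 2.10 V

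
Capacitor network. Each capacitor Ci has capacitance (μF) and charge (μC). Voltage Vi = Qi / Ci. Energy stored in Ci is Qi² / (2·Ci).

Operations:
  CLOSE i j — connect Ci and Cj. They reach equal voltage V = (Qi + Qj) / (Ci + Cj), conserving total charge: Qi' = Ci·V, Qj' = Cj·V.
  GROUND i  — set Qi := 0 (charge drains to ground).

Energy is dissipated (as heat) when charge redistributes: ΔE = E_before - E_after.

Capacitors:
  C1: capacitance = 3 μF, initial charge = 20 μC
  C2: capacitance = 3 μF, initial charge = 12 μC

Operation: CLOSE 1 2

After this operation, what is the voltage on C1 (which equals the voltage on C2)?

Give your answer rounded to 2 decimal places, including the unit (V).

Answer: 5.33 V

Derivation:
Initial: C1(3μF, Q=20μC, V=6.67V), C2(3μF, Q=12μC, V=4.00V)
Op 1: CLOSE 1-2: Q_total=32.00, C_total=6.00, V=5.33; Q1=16.00, Q2=16.00; dissipated=5.333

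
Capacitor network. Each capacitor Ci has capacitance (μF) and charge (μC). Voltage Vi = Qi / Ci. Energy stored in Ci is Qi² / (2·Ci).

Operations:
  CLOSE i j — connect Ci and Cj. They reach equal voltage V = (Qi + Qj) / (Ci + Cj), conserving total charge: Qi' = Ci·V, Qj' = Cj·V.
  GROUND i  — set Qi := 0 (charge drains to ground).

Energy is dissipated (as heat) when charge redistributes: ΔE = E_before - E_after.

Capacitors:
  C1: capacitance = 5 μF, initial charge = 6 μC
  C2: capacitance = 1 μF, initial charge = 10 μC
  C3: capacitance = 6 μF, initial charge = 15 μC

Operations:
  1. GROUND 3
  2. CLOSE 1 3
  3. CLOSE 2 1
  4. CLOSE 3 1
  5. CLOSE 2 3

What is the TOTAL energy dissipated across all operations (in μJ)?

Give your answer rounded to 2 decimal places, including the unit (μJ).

Answer: 61.66 μJ

Derivation:
Initial: C1(5μF, Q=6μC, V=1.20V), C2(1μF, Q=10μC, V=10.00V), C3(6μF, Q=15μC, V=2.50V)
Op 1: GROUND 3: Q3=0; energy lost=18.750
Op 2: CLOSE 1-3: Q_total=6.00, C_total=11.00, V=0.55; Q1=2.73, Q3=3.27; dissipated=1.964
Op 3: CLOSE 2-1: Q_total=12.73, C_total=6.00, V=2.12; Q2=2.12, Q1=10.61; dissipated=37.245
Op 4: CLOSE 3-1: Q_total=13.88, C_total=11.00, V=1.26; Q3=7.57, Q1=6.31; dissipated=3.386
Op 5: CLOSE 2-3: Q_total=9.69, C_total=7.00, V=1.38; Q2=1.38, Q3=8.31; dissipated=0.317
Total dissipated: 61.661 μJ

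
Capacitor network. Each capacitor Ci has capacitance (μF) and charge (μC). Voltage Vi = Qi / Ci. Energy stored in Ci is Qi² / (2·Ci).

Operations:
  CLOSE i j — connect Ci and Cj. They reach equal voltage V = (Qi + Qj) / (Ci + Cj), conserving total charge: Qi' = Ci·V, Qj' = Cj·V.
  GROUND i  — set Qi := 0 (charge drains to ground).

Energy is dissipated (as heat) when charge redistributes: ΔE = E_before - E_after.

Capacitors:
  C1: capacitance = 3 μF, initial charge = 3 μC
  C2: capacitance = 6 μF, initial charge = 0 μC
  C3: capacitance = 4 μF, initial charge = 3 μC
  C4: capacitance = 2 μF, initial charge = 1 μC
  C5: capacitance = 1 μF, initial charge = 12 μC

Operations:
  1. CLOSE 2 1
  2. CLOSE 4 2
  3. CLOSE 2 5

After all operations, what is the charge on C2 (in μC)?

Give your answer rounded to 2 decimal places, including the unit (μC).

Initial: C1(3μF, Q=3μC, V=1.00V), C2(6μF, Q=0μC, V=0.00V), C3(4μF, Q=3μC, V=0.75V), C4(2μF, Q=1μC, V=0.50V), C5(1μF, Q=12μC, V=12.00V)
Op 1: CLOSE 2-1: Q_total=3.00, C_total=9.00, V=0.33; Q2=2.00, Q1=1.00; dissipated=1.000
Op 2: CLOSE 4-2: Q_total=3.00, C_total=8.00, V=0.38; Q4=0.75, Q2=2.25; dissipated=0.021
Op 3: CLOSE 2-5: Q_total=14.25, C_total=7.00, V=2.04; Q2=12.21, Q5=2.04; dissipated=57.917
Final charges: Q1=1.00, Q2=12.21, Q3=3.00, Q4=0.75, Q5=2.04

Answer: 12.21 μC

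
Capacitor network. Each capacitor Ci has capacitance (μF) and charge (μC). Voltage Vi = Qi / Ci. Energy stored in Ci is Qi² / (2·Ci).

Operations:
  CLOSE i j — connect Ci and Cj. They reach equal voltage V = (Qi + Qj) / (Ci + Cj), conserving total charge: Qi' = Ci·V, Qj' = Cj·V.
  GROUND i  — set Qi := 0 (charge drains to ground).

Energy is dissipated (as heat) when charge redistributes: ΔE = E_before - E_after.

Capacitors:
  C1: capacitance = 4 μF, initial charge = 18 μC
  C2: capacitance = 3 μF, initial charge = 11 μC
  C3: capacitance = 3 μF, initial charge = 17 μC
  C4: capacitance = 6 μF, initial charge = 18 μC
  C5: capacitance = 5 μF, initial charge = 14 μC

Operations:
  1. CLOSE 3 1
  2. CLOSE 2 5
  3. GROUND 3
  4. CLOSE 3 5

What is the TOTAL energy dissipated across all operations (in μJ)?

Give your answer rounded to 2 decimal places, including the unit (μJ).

Initial: C1(4μF, Q=18μC, V=4.50V), C2(3μF, Q=11μC, V=3.67V), C3(3μF, Q=17μC, V=5.67V), C4(6μF, Q=18μC, V=3.00V), C5(5μF, Q=14μC, V=2.80V)
Op 1: CLOSE 3-1: Q_total=35.00, C_total=7.00, V=5.00; Q3=15.00, Q1=20.00; dissipated=1.167
Op 2: CLOSE 2-5: Q_total=25.00, C_total=8.00, V=3.12; Q2=9.38, Q5=15.62; dissipated=0.704
Op 3: GROUND 3: Q3=0; energy lost=37.500
Op 4: CLOSE 3-5: Q_total=15.62, C_total=8.00, V=1.95; Q3=5.86, Q5=9.77; dissipated=9.155
Total dissipated: 48.526 μJ

Answer: 48.53 μJ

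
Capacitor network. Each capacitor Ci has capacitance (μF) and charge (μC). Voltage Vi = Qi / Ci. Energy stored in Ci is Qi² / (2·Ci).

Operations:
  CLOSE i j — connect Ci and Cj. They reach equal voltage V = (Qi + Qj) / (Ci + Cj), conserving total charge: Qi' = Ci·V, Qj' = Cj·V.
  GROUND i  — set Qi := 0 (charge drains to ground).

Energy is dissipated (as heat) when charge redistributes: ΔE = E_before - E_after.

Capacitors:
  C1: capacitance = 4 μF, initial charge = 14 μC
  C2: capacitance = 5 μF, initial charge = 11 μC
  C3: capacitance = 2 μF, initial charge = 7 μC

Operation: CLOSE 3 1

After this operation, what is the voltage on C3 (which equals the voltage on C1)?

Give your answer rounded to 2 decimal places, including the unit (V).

Answer: 3.50 V

Derivation:
Initial: C1(4μF, Q=14μC, V=3.50V), C2(5μF, Q=11μC, V=2.20V), C3(2μF, Q=7μC, V=3.50V)
Op 1: CLOSE 3-1: Q_total=21.00, C_total=6.00, V=3.50; Q3=7.00, Q1=14.00; dissipated=0.000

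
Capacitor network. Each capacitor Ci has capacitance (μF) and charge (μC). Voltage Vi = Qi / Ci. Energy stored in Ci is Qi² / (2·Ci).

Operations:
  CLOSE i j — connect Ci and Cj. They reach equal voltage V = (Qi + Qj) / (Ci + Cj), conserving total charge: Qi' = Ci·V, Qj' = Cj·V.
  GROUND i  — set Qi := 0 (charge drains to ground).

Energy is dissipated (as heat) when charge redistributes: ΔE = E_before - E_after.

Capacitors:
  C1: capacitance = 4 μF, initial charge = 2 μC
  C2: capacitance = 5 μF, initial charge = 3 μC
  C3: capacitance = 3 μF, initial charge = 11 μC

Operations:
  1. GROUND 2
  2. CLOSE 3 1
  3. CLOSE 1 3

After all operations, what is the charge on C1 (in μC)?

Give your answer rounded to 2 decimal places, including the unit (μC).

Initial: C1(4μF, Q=2μC, V=0.50V), C2(5μF, Q=3μC, V=0.60V), C3(3μF, Q=11μC, V=3.67V)
Op 1: GROUND 2: Q2=0; energy lost=0.900
Op 2: CLOSE 3-1: Q_total=13.00, C_total=7.00, V=1.86; Q3=5.57, Q1=7.43; dissipated=8.595
Op 3: CLOSE 1-3: Q_total=13.00, C_total=7.00, V=1.86; Q1=7.43, Q3=5.57; dissipated=0.000
Final charges: Q1=7.43, Q2=0.00, Q3=5.57

Answer: 7.43 μC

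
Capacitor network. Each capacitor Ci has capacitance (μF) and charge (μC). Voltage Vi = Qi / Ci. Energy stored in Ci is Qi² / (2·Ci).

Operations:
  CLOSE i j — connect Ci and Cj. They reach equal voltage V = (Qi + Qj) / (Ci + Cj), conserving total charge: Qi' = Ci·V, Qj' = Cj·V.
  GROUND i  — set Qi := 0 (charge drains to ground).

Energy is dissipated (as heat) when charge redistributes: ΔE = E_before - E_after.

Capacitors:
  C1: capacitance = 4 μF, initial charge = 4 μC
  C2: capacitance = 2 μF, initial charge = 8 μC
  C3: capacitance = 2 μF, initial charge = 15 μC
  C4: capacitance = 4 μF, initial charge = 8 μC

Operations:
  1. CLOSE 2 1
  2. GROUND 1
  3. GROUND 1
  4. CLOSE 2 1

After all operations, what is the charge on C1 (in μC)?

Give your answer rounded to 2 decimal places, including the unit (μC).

Initial: C1(4μF, Q=4μC, V=1.00V), C2(2μF, Q=8μC, V=4.00V), C3(2μF, Q=15μC, V=7.50V), C4(4μF, Q=8μC, V=2.00V)
Op 1: CLOSE 2-1: Q_total=12.00, C_total=6.00, V=2.00; Q2=4.00, Q1=8.00; dissipated=6.000
Op 2: GROUND 1: Q1=0; energy lost=8.000
Op 3: GROUND 1: Q1=0; energy lost=0.000
Op 4: CLOSE 2-1: Q_total=4.00, C_total=6.00, V=0.67; Q2=1.33, Q1=2.67; dissipated=2.667
Final charges: Q1=2.67, Q2=1.33, Q3=15.00, Q4=8.00

Answer: 2.67 μC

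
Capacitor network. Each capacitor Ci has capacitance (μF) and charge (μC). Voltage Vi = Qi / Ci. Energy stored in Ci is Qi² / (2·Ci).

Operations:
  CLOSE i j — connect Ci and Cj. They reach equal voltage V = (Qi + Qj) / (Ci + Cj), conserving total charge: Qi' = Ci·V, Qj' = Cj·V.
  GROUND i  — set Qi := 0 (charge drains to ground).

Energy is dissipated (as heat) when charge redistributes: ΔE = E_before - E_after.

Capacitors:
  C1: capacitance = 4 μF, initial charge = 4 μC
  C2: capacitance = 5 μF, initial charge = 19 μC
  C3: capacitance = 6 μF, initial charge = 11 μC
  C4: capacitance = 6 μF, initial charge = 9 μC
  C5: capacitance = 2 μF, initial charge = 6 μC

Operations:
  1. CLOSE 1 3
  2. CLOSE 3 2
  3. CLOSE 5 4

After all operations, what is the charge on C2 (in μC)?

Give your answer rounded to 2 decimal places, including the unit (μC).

Answer: 12.73 μC

Derivation:
Initial: C1(4μF, Q=4μC, V=1.00V), C2(5μF, Q=19μC, V=3.80V), C3(6μF, Q=11μC, V=1.83V), C4(6μF, Q=9μC, V=1.50V), C5(2μF, Q=6μC, V=3.00V)
Op 1: CLOSE 1-3: Q_total=15.00, C_total=10.00, V=1.50; Q1=6.00, Q3=9.00; dissipated=0.833
Op 2: CLOSE 3-2: Q_total=28.00, C_total=11.00, V=2.55; Q3=15.27, Q2=12.73; dissipated=7.214
Op 3: CLOSE 5-4: Q_total=15.00, C_total=8.00, V=1.88; Q5=3.75, Q4=11.25; dissipated=1.688
Final charges: Q1=6.00, Q2=12.73, Q3=15.27, Q4=11.25, Q5=3.75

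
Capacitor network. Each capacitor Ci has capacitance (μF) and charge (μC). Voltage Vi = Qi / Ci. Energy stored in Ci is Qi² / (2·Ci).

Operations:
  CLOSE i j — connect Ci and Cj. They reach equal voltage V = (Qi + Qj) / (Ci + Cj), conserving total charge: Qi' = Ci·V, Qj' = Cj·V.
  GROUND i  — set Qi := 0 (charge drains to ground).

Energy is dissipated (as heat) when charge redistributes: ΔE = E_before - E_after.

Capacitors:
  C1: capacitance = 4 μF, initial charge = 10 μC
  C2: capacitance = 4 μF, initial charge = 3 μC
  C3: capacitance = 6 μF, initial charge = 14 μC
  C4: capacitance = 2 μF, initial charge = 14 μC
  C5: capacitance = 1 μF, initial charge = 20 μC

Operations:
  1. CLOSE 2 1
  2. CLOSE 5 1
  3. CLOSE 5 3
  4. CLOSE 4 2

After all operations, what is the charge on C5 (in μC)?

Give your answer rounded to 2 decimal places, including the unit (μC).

Initial: C1(4μF, Q=10μC, V=2.50V), C2(4μF, Q=3μC, V=0.75V), C3(6μF, Q=14μC, V=2.33V), C4(2μF, Q=14μC, V=7.00V), C5(1μF, Q=20μC, V=20.00V)
Op 1: CLOSE 2-1: Q_total=13.00, C_total=8.00, V=1.62; Q2=6.50, Q1=6.50; dissipated=3.062
Op 2: CLOSE 5-1: Q_total=26.50, C_total=5.00, V=5.30; Q5=5.30, Q1=21.20; dissipated=135.056
Op 3: CLOSE 5-3: Q_total=19.30, C_total=7.00, V=2.76; Q5=2.76, Q3=16.54; dissipated=3.772
Op 4: CLOSE 4-2: Q_total=20.50, C_total=6.00, V=3.42; Q4=6.83, Q2=13.67; dissipated=19.260
Final charges: Q1=21.20, Q2=13.67, Q3=16.54, Q4=6.83, Q5=2.76

Answer: 2.76 μC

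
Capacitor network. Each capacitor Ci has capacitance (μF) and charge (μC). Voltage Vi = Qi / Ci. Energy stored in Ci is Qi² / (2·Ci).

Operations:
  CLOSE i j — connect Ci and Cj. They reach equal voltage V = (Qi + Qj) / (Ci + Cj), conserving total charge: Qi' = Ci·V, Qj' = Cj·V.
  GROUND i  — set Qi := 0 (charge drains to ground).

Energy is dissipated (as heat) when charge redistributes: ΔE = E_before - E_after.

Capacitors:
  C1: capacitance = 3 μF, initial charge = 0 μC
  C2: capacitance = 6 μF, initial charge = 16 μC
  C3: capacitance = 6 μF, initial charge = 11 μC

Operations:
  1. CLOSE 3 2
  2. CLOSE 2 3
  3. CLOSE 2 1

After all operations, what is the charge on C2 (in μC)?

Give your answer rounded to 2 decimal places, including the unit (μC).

Initial: C1(3μF, Q=0μC, V=0.00V), C2(6μF, Q=16μC, V=2.67V), C3(6μF, Q=11μC, V=1.83V)
Op 1: CLOSE 3-2: Q_total=27.00, C_total=12.00, V=2.25; Q3=13.50, Q2=13.50; dissipated=1.042
Op 2: CLOSE 2-3: Q_total=27.00, C_total=12.00, V=2.25; Q2=13.50, Q3=13.50; dissipated=0.000
Op 3: CLOSE 2-1: Q_total=13.50, C_total=9.00, V=1.50; Q2=9.00, Q1=4.50; dissipated=5.062
Final charges: Q1=4.50, Q2=9.00, Q3=13.50

Answer: 9.00 μC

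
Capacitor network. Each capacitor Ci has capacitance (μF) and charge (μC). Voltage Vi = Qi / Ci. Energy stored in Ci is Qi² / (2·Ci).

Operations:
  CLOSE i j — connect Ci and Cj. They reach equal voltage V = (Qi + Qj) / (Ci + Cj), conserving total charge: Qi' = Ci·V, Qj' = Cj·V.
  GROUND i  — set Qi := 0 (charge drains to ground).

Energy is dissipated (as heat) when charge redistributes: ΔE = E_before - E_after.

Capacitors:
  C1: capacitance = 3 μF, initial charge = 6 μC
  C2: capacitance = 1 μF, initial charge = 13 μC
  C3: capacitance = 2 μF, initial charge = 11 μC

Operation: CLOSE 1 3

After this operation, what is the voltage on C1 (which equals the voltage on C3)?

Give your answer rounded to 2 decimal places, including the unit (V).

Answer: 3.40 V

Derivation:
Initial: C1(3μF, Q=6μC, V=2.00V), C2(1μF, Q=13μC, V=13.00V), C3(2μF, Q=11μC, V=5.50V)
Op 1: CLOSE 1-3: Q_total=17.00, C_total=5.00, V=3.40; Q1=10.20, Q3=6.80; dissipated=7.350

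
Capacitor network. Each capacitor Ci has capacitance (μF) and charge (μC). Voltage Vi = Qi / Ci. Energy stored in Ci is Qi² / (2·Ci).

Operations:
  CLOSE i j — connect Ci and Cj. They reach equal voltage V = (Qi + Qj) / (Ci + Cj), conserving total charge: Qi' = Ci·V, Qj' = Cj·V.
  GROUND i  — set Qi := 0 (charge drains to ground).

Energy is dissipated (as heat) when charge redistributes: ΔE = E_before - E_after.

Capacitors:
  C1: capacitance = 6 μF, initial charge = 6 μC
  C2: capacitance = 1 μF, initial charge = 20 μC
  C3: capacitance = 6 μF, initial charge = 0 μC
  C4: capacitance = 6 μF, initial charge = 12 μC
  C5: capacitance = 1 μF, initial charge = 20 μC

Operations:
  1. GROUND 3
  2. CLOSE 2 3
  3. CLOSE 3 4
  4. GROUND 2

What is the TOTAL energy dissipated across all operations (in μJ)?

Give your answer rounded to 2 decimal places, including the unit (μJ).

Initial: C1(6μF, Q=6μC, V=1.00V), C2(1μF, Q=20μC, V=20.00V), C3(6μF, Q=0μC, V=0.00V), C4(6μF, Q=12μC, V=2.00V), C5(1μF, Q=20μC, V=20.00V)
Op 1: GROUND 3: Q3=0; energy lost=0.000
Op 2: CLOSE 2-3: Q_total=20.00, C_total=7.00, V=2.86; Q2=2.86, Q3=17.14; dissipated=171.429
Op 3: CLOSE 3-4: Q_total=29.14, C_total=12.00, V=2.43; Q3=14.57, Q4=14.57; dissipated=1.102
Op 4: GROUND 2: Q2=0; energy lost=4.082
Total dissipated: 176.612 μJ

Answer: 176.61 μJ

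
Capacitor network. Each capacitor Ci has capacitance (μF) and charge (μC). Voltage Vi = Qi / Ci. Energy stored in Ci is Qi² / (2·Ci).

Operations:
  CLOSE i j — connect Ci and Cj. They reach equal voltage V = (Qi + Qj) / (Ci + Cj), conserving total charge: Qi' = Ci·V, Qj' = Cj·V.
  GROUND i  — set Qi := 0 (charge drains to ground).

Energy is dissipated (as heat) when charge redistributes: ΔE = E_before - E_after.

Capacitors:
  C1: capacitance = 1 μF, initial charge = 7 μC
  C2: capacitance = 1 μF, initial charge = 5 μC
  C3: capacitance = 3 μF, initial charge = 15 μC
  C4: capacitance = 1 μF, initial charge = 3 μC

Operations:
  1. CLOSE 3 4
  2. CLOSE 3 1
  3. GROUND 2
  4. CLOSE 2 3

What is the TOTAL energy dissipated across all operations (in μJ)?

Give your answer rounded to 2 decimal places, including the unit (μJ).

Initial: C1(1μF, Q=7μC, V=7.00V), C2(1μF, Q=5μC, V=5.00V), C3(3μF, Q=15μC, V=5.00V), C4(1μF, Q=3μC, V=3.00V)
Op 1: CLOSE 3-4: Q_total=18.00, C_total=4.00, V=4.50; Q3=13.50, Q4=4.50; dissipated=1.500
Op 2: CLOSE 3-1: Q_total=20.50, C_total=4.00, V=5.12; Q3=15.38, Q1=5.12; dissipated=2.344
Op 3: GROUND 2: Q2=0; energy lost=12.500
Op 4: CLOSE 2-3: Q_total=15.38, C_total=4.00, V=3.84; Q2=3.84, Q3=11.53; dissipated=9.850
Total dissipated: 26.193 μJ

Answer: 26.19 μJ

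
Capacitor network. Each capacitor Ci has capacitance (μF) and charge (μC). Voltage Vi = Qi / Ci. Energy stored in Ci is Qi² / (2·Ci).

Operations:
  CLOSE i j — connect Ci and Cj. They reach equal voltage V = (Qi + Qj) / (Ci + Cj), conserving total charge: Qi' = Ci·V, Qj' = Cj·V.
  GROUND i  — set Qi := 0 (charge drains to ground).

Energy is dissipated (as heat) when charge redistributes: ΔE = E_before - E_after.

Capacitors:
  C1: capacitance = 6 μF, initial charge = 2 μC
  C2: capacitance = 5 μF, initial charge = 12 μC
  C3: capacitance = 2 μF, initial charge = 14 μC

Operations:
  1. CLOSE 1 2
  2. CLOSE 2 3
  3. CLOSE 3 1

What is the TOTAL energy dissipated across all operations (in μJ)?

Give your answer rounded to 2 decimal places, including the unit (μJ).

Initial: C1(6μF, Q=2μC, V=0.33V), C2(5μF, Q=12μC, V=2.40V), C3(2μF, Q=14μC, V=7.00V)
Op 1: CLOSE 1-2: Q_total=14.00, C_total=11.00, V=1.27; Q1=7.64, Q2=6.36; dissipated=5.824
Op 2: CLOSE 2-3: Q_total=20.36, C_total=7.00, V=2.91; Q2=14.55, Q3=5.82; dissipated=23.430
Op 3: CLOSE 3-1: Q_total=13.45, C_total=8.00, V=1.68; Q3=3.36, Q1=10.09; dissipated=2.008
Total dissipated: 31.262 μJ

Answer: 31.26 μJ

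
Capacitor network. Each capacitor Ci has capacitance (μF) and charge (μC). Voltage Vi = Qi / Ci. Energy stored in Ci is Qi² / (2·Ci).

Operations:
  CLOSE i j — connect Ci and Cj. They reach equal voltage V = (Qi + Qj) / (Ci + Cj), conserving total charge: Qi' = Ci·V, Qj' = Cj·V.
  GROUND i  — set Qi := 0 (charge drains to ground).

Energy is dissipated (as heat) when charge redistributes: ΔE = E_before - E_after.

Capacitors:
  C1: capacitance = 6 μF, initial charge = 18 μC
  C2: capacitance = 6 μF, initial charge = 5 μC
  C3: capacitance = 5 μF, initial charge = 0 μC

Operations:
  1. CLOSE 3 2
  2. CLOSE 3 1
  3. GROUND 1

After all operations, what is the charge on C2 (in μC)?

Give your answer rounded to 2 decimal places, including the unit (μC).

Initial: C1(6μF, Q=18μC, V=3.00V), C2(6μF, Q=5μC, V=0.83V), C3(5μF, Q=0μC, V=0.00V)
Op 1: CLOSE 3-2: Q_total=5.00, C_total=11.00, V=0.45; Q3=2.27, Q2=2.73; dissipated=0.947
Op 2: CLOSE 3-1: Q_total=20.27, C_total=11.00, V=1.84; Q3=9.21, Q1=11.06; dissipated=8.835
Op 3: GROUND 1: Q1=0; energy lost=10.190
Final charges: Q1=0.00, Q2=2.73, Q3=9.21

Answer: 2.73 μC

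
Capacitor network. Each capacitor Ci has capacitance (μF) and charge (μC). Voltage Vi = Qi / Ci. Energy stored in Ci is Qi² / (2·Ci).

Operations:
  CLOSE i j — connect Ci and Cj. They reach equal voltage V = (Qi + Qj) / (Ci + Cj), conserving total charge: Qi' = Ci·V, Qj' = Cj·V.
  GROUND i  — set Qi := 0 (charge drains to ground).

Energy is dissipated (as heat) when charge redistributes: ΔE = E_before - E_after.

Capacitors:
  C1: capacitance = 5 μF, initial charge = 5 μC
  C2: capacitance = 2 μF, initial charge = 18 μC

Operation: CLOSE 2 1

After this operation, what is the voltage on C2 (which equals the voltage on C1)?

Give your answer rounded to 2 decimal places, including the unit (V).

Answer: 3.29 V

Derivation:
Initial: C1(5μF, Q=5μC, V=1.00V), C2(2μF, Q=18μC, V=9.00V)
Op 1: CLOSE 2-1: Q_total=23.00, C_total=7.00, V=3.29; Q2=6.57, Q1=16.43; dissipated=45.714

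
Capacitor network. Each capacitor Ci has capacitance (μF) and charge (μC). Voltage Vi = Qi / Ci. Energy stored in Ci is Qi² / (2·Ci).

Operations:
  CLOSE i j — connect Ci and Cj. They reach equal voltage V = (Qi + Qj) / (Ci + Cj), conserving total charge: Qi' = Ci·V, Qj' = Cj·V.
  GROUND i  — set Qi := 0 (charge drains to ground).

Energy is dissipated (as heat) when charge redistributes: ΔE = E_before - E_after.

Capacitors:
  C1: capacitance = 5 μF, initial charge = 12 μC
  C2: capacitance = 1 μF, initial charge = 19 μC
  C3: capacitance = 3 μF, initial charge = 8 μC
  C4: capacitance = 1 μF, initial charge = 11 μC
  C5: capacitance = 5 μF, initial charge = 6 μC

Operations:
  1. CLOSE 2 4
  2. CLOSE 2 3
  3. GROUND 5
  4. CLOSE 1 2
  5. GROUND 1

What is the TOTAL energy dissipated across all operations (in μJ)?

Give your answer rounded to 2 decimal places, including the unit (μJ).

Initial: C1(5μF, Q=12μC, V=2.40V), C2(1μF, Q=19μC, V=19.00V), C3(3μF, Q=8μC, V=2.67V), C4(1μF, Q=11μC, V=11.00V), C5(5μF, Q=6μC, V=1.20V)
Op 1: CLOSE 2-4: Q_total=30.00, C_total=2.00, V=15.00; Q2=15.00, Q4=15.00; dissipated=16.000
Op 2: CLOSE 2-3: Q_total=23.00, C_total=4.00, V=5.75; Q2=5.75, Q3=17.25; dissipated=57.042
Op 3: GROUND 5: Q5=0; energy lost=3.600
Op 4: CLOSE 1-2: Q_total=17.75, C_total=6.00, V=2.96; Q1=14.79, Q2=2.96; dissipated=4.676
Op 5: GROUND 1: Q1=0; energy lost=21.879
Total dissipated: 103.197 μJ

Answer: 103.20 μJ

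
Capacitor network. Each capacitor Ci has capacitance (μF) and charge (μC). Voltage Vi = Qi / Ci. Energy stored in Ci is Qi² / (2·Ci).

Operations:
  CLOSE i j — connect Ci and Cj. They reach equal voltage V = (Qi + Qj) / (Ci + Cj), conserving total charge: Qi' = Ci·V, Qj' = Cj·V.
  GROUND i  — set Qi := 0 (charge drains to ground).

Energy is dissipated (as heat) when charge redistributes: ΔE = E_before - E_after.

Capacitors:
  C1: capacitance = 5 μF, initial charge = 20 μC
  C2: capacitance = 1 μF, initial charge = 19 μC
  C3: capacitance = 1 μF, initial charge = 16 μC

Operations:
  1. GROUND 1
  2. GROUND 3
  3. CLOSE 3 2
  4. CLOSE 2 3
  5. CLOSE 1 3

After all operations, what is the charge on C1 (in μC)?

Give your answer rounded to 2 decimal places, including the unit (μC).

Answer: 7.92 μC

Derivation:
Initial: C1(5μF, Q=20μC, V=4.00V), C2(1μF, Q=19μC, V=19.00V), C3(1μF, Q=16μC, V=16.00V)
Op 1: GROUND 1: Q1=0; energy lost=40.000
Op 2: GROUND 3: Q3=0; energy lost=128.000
Op 3: CLOSE 3-2: Q_total=19.00, C_total=2.00, V=9.50; Q3=9.50, Q2=9.50; dissipated=90.250
Op 4: CLOSE 2-3: Q_total=19.00, C_total=2.00, V=9.50; Q2=9.50, Q3=9.50; dissipated=0.000
Op 5: CLOSE 1-3: Q_total=9.50, C_total=6.00, V=1.58; Q1=7.92, Q3=1.58; dissipated=37.604
Final charges: Q1=7.92, Q2=9.50, Q3=1.58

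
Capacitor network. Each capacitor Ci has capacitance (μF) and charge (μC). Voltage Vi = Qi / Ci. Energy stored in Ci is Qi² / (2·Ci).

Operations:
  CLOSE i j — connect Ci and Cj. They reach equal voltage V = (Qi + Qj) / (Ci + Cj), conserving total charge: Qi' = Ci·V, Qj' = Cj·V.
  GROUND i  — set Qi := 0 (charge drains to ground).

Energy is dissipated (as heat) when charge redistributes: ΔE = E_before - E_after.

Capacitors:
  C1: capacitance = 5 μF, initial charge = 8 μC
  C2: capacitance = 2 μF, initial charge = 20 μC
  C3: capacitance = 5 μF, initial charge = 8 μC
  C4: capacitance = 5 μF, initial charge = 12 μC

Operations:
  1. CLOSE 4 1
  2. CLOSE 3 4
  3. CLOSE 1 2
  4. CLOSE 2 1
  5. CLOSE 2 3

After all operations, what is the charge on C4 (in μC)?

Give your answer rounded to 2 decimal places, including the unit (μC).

Answer: 9.00 μC

Derivation:
Initial: C1(5μF, Q=8μC, V=1.60V), C2(2μF, Q=20μC, V=10.00V), C3(5μF, Q=8μC, V=1.60V), C4(5μF, Q=12μC, V=2.40V)
Op 1: CLOSE 4-1: Q_total=20.00, C_total=10.00, V=2.00; Q4=10.00, Q1=10.00; dissipated=0.800
Op 2: CLOSE 3-4: Q_total=18.00, C_total=10.00, V=1.80; Q3=9.00, Q4=9.00; dissipated=0.200
Op 3: CLOSE 1-2: Q_total=30.00, C_total=7.00, V=4.29; Q1=21.43, Q2=8.57; dissipated=45.714
Op 4: CLOSE 2-1: Q_total=30.00, C_total=7.00, V=4.29; Q2=8.57, Q1=21.43; dissipated=0.000
Op 5: CLOSE 2-3: Q_total=17.57, C_total=7.00, V=2.51; Q2=5.02, Q3=12.55; dissipated=4.413
Final charges: Q1=21.43, Q2=5.02, Q3=12.55, Q4=9.00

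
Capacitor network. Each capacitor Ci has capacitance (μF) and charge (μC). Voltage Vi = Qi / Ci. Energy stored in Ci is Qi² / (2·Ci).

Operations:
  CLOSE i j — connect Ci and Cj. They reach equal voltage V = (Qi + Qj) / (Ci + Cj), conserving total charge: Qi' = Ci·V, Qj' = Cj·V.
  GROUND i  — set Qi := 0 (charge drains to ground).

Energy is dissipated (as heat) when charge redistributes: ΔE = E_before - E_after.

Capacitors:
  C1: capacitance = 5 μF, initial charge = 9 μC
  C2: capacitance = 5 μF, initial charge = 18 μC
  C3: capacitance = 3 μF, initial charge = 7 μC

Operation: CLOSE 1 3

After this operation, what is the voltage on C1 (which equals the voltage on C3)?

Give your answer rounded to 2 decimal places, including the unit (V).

Answer: 2.00 V

Derivation:
Initial: C1(5μF, Q=9μC, V=1.80V), C2(5μF, Q=18μC, V=3.60V), C3(3μF, Q=7μC, V=2.33V)
Op 1: CLOSE 1-3: Q_total=16.00, C_total=8.00, V=2.00; Q1=10.00, Q3=6.00; dissipated=0.267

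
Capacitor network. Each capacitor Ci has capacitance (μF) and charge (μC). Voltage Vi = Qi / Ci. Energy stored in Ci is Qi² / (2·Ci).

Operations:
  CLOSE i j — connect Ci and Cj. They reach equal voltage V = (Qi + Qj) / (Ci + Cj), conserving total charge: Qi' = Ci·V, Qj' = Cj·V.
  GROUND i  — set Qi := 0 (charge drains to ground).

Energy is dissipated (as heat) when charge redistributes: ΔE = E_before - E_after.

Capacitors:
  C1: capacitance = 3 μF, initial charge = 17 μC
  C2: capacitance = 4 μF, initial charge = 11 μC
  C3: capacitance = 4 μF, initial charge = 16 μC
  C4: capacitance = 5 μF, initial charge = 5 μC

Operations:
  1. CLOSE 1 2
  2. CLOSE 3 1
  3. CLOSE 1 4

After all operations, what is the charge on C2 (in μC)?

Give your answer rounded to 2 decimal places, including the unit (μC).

Initial: C1(3μF, Q=17μC, V=5.67V), C2(4μF, Q=11μC, V=2.75V), C3(4μF, Q=16μC, V=4.00V), C4(5μF, Q=5μC, V=1.00V)
Op 1: CLOSE 1-2: Q_total=28.00, C_total=7.00, V=4.00; Q1=12.00, Q2=16.00; dissipated=7.292
Op 2: CLOSE 3-1: Q_total=28.00, C_total=7.00, V=4.00; Q3=16.00, Q1=12.00; dissipated=0.000
Op 3: CLOSE 1-4: Q_total=17.00, C_total=8.00, V=2.12; Q1=6.38, Q4=10.62; dissipated=8.438
Final charges: Q1=6.38, Q2=16.00, Q3=16.00, Q4=10.62

Answer: 16.00 μC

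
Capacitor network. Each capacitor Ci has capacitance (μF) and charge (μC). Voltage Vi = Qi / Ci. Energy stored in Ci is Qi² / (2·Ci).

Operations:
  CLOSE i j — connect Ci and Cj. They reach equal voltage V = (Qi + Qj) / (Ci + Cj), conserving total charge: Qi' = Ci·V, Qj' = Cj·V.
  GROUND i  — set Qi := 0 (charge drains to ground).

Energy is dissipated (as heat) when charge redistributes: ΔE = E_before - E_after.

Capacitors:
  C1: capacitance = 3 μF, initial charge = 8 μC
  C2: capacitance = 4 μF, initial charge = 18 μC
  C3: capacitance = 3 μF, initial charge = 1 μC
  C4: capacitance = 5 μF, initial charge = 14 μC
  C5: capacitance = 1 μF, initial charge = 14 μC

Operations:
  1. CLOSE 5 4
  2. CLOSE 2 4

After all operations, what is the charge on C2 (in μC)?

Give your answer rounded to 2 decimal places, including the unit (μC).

Initial: C1(3μF, Q=8μC, V=2.67V), C2(4μF, Q=18μC, V=4.50V), C3(3μF, Q=1μC, V=0.33V), C4(5μF, Q=14μC, V=2.80V), C5(1μF, Q=14μC, V=14.00V)
Op 1: CLOSE 5-4: Q_total=28.00, C_total=6.00, V=4.67; Q5=4.67, Q4=23.33; dissipated=52.267
Op 2: CLOSE 2-4: Q_total=41.33, C_total=9.00, V=4.59; Q2=18.37, Q4=22.96; dissipated=0.031
Final charges: Q1=8.00, Q2=18.37, Q3=1.00, Q4=22.96, Q5=4.67

Answer: 18.37 μC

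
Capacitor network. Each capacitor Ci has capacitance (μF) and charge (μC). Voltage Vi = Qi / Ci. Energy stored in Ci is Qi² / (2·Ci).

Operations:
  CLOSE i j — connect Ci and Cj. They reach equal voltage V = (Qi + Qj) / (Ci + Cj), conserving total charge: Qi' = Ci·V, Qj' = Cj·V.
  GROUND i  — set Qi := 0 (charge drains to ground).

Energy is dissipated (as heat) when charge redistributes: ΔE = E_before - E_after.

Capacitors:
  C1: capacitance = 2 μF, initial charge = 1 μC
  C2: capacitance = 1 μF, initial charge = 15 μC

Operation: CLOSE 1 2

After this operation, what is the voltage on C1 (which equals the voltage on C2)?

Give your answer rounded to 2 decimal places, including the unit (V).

Answer: 5.33 V

Derivation:
Initial: C1(2μF, Q=1μC, V=0.50V), C2(1μF, Q=15μC, V=15.00V)
Op 1: CLOSE 1-2: Q_total=16.00, C_total=3.00, V=5.33; Q1=10.67, Q2=5.33; dissipated=70.083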